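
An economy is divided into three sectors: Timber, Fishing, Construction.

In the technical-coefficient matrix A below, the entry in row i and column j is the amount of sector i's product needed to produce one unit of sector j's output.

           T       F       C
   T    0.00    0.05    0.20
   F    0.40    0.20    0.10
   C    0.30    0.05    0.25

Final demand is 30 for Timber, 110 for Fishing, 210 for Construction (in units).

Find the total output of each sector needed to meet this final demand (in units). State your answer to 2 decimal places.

I − A =
  [   1.00    -0.05    -0.20]
  [  -0.40     0.80    -0.10]
  [  -0.30    -0.05     0.75]
Cofactors of I−A, C_ij = (−1)^(i+j)·(minor ij) (rows/columns in the sector order above):
  C_11 = (0.80)(0.75) − (-0.10)(-0.05) = 0.5950
  C_12 = −[(-0.40)(0.75) − (-0.10)(-0.30)] = 0.3300
  C_13 = (-0.40)(-0.05) − (0.80)(-0.30) = 0.2600
  C_21 = −[(-0.05)(0.75) − (-0.20)(-0.05)] = 0.0475
  C_22 = (1.00)(0.75) − (-0.20)(-0.30) = 0.6900
  C_23 = −[(1.00)(-0.05) − (-0.05)(-0.30)] = 0.0650
  C_31 = (-0.05)(-0.10) − (-0.20)(0.80) = 0.1650
  C_32 = −[(1.00)(-0.10) − (-0.20)(-0.40)] = 0.1800
  C_33 = (1.00)(0.80) − (-0.05)(-0.40) = 0.7800
det(I−A) = Σ_j (I−A)_1j·C_1j = (1.00)(0.5950) + (-0.05)(0.3300) + (-0.20)(0.2600) = 0.5265
adj(I−A) = Cᵀ =
  [ 0.5950   0.0475   0.1650]
  [ 0.3300   0.6900   0.1800]
  [ 0.2600   0.0650   0.7800]
(I − A)⁻¹ = adj(I−A) / det(I−A) ≈
  [   1.1301     0.0902     0.3134]
  [   0.6268     1.3105     0.3419]
  [   0.4938     0.1235     1.4815]
x = (I − A)⁻¹ d = adj(I−A)·d / det(I−A), with det(I−A) = 0.5265:
  x_T = (0.5950·30 + 0.0475·110 + 0.1650·210) / 0.5265 = 57.725 / 0.5265 ≈ 109.64
  x_F = (0.3300·30 + 0.6900·110 + 0.1800·210) / 0.5265 = 123.60 / 0.5265 ≈ 234.76
  x_C = (0.2600·30 + 0.0650·110 + 0.7800·210) / 0.5265 = 178.75 / 0.5265 ≈ 339.51

x_T = 109.64, x_F = 234.76, x_C = 339.51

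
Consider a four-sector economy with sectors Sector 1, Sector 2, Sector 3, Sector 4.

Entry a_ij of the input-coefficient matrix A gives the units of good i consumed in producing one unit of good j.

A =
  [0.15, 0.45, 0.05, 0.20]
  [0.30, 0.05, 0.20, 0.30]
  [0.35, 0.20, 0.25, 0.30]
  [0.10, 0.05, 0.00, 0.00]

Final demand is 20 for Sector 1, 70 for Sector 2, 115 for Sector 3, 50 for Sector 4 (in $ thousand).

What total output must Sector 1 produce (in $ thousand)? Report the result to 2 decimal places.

x_1 = 180.81

I − A =
  [   0.85    -0.45    -0.05    -0.20]
  [  -0.30     0.95    -0.20    -0.30]
  [  -0.35    -0.20     0.75    -0.30]
  [  -0.10    -0.05     0.00     1.00]
Compute the cofactors C_ij = (−1)^(i+j)·(3×3 minor ij) of I−A; the adjugate is their transpose:
adj(I−A) = Cᵀ =
  [ 0.65825   0.35575   0.13875   0.28000]
  [ 0.32350   0.60350   0.18250   0.30050]
  [ 0.42625   0.35325   0.62425   0.37850]
  [ 0.08200   0.06575   0.02300   0.41925]
det(I−A) = Σ_j (I−A)_1j·C_1j = (0.85)(0.65825) + (-0.45)(0.32350) + (-0.05)(0.42625) + (-0.20)(0.08200) = 0.376225
(I − A)⁻¹ = adj(I−A) / det(I−A) ≈
  [   1.7496     0.9456     0.3688     0.7442]
  [   0.8599     1.6041     0.4851     0.7987]
  [   1.1330     0.9389     1.6592     1.0060]
  [   0.2180     0.1748     0.0611     1.1144]
x = (I − A)⁻¹ d = adj(I−A)·d / det(I−A), with det(I−A) = 0.376225:
  x_1 = (0.65825·20 + 0.35575·70 + 0.13875·115 + 0.28000·50) / 0.376225 = 68.02375 / 0.376225 ≈ 180.81
  x_2 = (0.32350·20 + 0.60350·70 + 0.18250·115 + 0.30050·50) / 0.376225 = 84.7275 / 0.376225 ≈ 225.20
  x_3 = (0.42625·20 + 0.35325·70 + 0.62425·115 + 0.37850·50) / 0.376225 = 123.96625 / 0.376225 ≈ 329.50
  x_4 = (0.08200·20 + 0.06575·70 + 0.02300·115 + 0.41925·50) / 0.376225 = 29.85 / 0.376225 ≈ 79.34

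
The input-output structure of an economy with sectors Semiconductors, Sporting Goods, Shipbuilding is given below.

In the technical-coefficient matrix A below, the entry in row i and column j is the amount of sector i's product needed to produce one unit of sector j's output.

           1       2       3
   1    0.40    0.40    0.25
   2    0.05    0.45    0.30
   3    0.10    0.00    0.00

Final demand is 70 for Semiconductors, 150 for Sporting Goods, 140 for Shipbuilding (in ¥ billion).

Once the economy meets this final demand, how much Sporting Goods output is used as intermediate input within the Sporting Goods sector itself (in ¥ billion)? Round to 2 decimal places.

z_22 = 188.07

I − A =
  [   0.60    -0.40    -0.25]
  [  -0.05     0.55    -0.30]
  [  -0.10     0.00     1.00]
Cofactors of I−A, C_ij = (−1)^(i+j)·(minor ij) (rows/columns in the sector order above):
  C_11 = (0.55)(1.00) − (-0.30)(0.00) = 0.5500
  C_12 = −[(-0.05)(1.00) − (-0.30)(-0.10)] = 0.0800
  C_13 = (-0.05)(0.00) − (0.55)(-0.10) = 0.0550
  C_21 = −[(-0.40)(1.00) − (-0.25)(0.00)] = 0.4000
  C_22 = (0.60)(1.00) − (-0.25)(-0.10) = 0.5750
  C_23 = −[(0.60)(0.00) − (-0.40)(-0.10)] = 0.0400
  C_31 = (-0.40)(-0.30) − (-0.25)(0.55) = 0.2575
  C_32 = −[(0.60)(-0.30) − (-0.25)(-0.05)] = 0.1925
  C_33 = (0.60)(0.55) − (-0.40)(-0.05) = 0.3100
det(I−A) = Σ_j (I−A)_1j·C_1j = (0.60)(0.5500) + (-0.40)(0.0800) + (-0.25)(0.0550) = 0.28425
adj(I−A) = Cᵀ =
  [ 0.5500   0.4000   0.2575]
  [ 0.0800   0.5750   0.1925]
  [ 0.0550   0.0400   0.3100]
(I − A)⁻¹ = adj(I−A) / det(I−A) ≈
  [   1.9349     1.4072     0.9059]
  [   0.2814     2.0229     0.6772]
  [   0.1935     0.1407     1.0906]
First solve x = (I − A)⁻¹ d = adj(I−A)·d / det(I−A); in particular x_2 = (0.0800·70 + 0.5750·150 + 0.1925·140) / 0.28425 = 118.80 / 0.28425 ≈ 417.9420.
Intermediate flow from 2 to 2: z_22 = a_22 · x_2 = 0.45 × 118.80 / 0.28425 = 53.46 / 0.28425 ≈ 188.07.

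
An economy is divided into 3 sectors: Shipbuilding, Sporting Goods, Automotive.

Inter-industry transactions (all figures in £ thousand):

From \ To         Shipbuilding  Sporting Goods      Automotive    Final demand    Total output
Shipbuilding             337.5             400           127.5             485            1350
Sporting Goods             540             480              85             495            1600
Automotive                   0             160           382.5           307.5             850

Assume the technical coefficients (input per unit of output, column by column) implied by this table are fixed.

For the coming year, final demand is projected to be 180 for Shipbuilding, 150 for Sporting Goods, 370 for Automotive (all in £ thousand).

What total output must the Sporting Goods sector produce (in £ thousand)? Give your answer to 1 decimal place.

Technical coefficients a_ij = z_ij / X_j:
  a_11 = 337.5/1350 = 0.25, a_21 = 540/1350 = 0.40, a_31 = 0/1350 = 0.00
  a_12 = 400/1600 = 0.25, a_22 = 480/1600 = 0.30, a_32 = 160/1600 = 0.10
  a_13 = 127.5/850 = 0.15, a_23 = 85/850 = 0.10, a_33 = 382.5/850 = 0.45
I − A =
  [   0.75    -0.25    -0.15]
  [  -0.40     0.70    -0.10]
  [   0.00    -0.10     0.55]
Cofactors of I−A, C_ij = (−1)^(i+j)·(minor ij) (rows/columns in the sector order above):
  C_11 = (0.70)(0.55) − (-0.10)(-0.10) = 0.3750
  C_12 = −[(-0.40)(0.55) − (-0.10)(0.00)] = 0.2200
  C_13 = (-0.40)(-0.10) − (0.70)(0.00) = 0.0400
  C_21 = −[(-0.25)(0.55) − (-0.15)(-0.10)] = 0.1525
  C_22 = (0.75)(0.55) − (-0.15)(0.00) = 0.4125
  C_23 = −[(0.75)(-0.10) − (-0.25)(0.00)] = 0.0750
  C_31 = (-0.25)(-0.10) − (-0.15)(0.70) = 0.1300
  C_32 = −[(0.75)(-0.10) − (-0.15)(-0.40)] = 0.1350
  C_33 = (0.75)(0.70) − (-0.25)(-0.40) = 0.4250
det(I−A) = Σ_j (I−A)_1j·C_1j = (0.75)(0.3750) + (-0.25)(0.2200) + (-0.15)(0.0400) = 0.22025
adj(I−A) = Cᵀ =
  [ 0.3750   0.1525   0.1300]
  [ 0.2200   0.4125   0.1350]
  [ 0.0400   0.0750   0.4250]
(I − A)⁻¹ = adj(I−A) / det(I−A) ≈
  [   1.7026     0.6924     0.5902]
  [   0.9989     1.8729     0.6129]
  [   0.1816     0.3405     1.9296]
x = (I − A)⁻¹ d = adj(I−A)·d / det(I−A), with det(I−A) = 0.22025:
  x_1 = (0.3750·180 + 0.1525·150 + 0.1300·370) / 0.22025 = 138.475 / 0.22025 ≈ 628.7
  x_2 = (0.2200·180 + 0.4125·150 + 0.1350·370) / 0.22025 = 151.425 / 0.22025 ≈ 687.5
  x_3 = (0.0400·180 + 0.0750·150 + 0.4250·370) / 0.22025 = 175.70 / 0.22025 ≈ 797.7

x_2 = 687.5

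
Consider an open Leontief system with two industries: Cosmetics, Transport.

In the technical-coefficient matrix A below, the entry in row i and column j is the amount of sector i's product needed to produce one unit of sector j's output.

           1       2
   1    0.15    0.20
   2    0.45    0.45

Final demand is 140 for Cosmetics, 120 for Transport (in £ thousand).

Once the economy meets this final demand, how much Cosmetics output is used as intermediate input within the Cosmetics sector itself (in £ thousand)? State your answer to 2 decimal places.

I − A =
  [   0.85    -0.20]
  [  -0.45     0.55]
det(I−A) = (0.85)(0.55) − (-0.20)(-0.45) = 0.3775
adj(I−A) = [[0.55, 0.20], [0.45, 0.85]]
(I − A)⁻¹ = adj(I−A) / det(I−A) ≈
  [   1.4570     0.5298]
  [   1.1921     2.2517]
First solve x = (I − A)⁻¹ d = adj(I−A)·d / det(I−A); in particular x_1 = (0.55·140 + 0.20·120) / 0.3775 = 101.00 / 0.3775 ≈ 267.5497.
Intermediate flow from 1 to 1: z_11 = a_11 · x_1 = 0.15 × 101.00 / 0.3775 = 15.15 / 0.3775 ≈ 40.13.

z_11 = 40.13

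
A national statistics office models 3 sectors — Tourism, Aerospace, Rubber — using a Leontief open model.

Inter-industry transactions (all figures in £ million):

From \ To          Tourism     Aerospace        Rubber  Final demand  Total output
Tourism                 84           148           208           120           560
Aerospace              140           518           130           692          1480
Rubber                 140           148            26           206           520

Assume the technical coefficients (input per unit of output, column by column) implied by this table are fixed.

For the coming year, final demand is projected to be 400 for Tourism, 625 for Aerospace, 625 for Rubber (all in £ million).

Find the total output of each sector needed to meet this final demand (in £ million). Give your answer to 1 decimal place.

x_1 = 1253.1, x_2 = 1900.3, x_3 = 1187.7

Technical coefficients a_ij = z_ij / X_j:
  a_11 = 84/560 = 0.15, a_21 = 140/560 = 0.25, a_31 = 140/560 = 0.25
  a_12 = 148/1480 = 0.10, a_22 = 518/1480 = 0.35, a_32 = 148/1480 = 0.10
  a_13 = 208/520 = 0.40, a_23 = 130/520 = 0.25, a_33 = 26/520 = 0.05
I − A =
  [   0.85    -0.10    -0.40]
  [  -0.25     0.65    -0.25]
  [  -0.25    -0.10     0.95]
Cofactors of I−A, C_ij = (−1)^(i+j)·(minor ij) (rows/columns in the sector order above):
  C_11 = (0.65)(0.95) − (-0.25)(-0.10) = 0.5925
  C_12 = −[(-0.25)(0.95) − (-0.25)(-0.25)] = 0.3000
  C_13 = (-0.25)(-0.10) − (0.65)(-0.25) = 0.1875
  C_21 = −[(-0.10)(0.95) − (-0.40)(-0.10)] = 0.1350
  C_22 = (0.85)(0.95) − (-0.40)(-0.25) = 0.7075
  C_23 = −[(0.85)(-0.10) − (-0.10)(-0.25)] = 0.1100
  C_31 = (-0.10)(-0.25) − (-0.40)(0.65) = 0.2850
  C_32 = −[(0.85)(-0.25) − (-0.40)(-0.25)] = 0.3125
  C_33 = (0.85)(0.65) − (-0.10)(-0.25) = 0.5275
det(I−A) = Σ_j (I−A)_1j·C_1j = (0.85)(0.5925) + (-0.10)(0.3000) + (-0.40)(0.1875) = 0.398625
adj(I−A) = Cᵀ =
  [ 0.5925   0.1350   0.2850]
  [ 0.3000   0.7075   0.3125]
  [ 0.1875   0.1100   0.5275]
(I − A)⁻¹ = adj(I−A) / det(I−A) ≈
  [   1.4864     0.3387     0.7150]
  [   0.7526     1.7749     0.7839]
  [   0.4704     0.2759     1.3233]
x = (I − A)⁻¹ d = adj(I−A)·d / det(I−A), with det(I−A) = 0.398625:
  x_1 = (0.5925·400 + 0.1350·625 + 0.2850·625) / 0.398625 = 499.50 / 0.398625 ≈ 1253.1
  x_2 = (0.3000·400 + 0.7075·625 + 0.3125·625) / 0.398625 = 757.50 / 0.398625 ≈ 1900.3
  x_3 = (0.1875·400 + 0.1100·625 + 0.5275·625) / 0.398625 = 473.4375 / 0.398625 ≈ 1187.7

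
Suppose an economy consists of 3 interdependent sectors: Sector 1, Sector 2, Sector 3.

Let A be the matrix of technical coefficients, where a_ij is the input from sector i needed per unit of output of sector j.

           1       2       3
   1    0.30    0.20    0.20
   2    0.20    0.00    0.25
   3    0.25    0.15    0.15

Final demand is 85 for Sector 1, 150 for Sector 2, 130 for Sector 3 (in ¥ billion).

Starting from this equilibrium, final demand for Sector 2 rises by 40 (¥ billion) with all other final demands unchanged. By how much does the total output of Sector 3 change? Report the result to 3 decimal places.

Δx_3 = 13.298

I − A =
  [   0.70    -0.20    -0.20]
  [  -0.20     1.00    -0.25]
  [  -0.25    -0.15     0.85]
Cofactors of I−A, C_ij = (−1)^(i+j)·(minor ij) (rows/columns in the sector order above):
  C_11 = (1.00)(0.85) − (-0.25)(-0.15) = 0.8125
  C_12 = −[(-0.20)(0.85) − (-0.25)(-0.25)] = 0.2325
  C_13 = (-0.20)(-0.15) − (1.00)(-0.25) = 0.2800
  C_21 = −[(-0.20)(0.85) − (-0.20)(-0.15)] = 0.2000
  C_22 = (0.70)(0.85) − (-0.20)(-0.25) = 0.5450
  C_23 = −[(0.70)(-0.15) − (-0.20)(-0.25)] = 0.1550
  C_31 = (-0.20)(-0.25) − (-0.20)(1.00) = 0.2500
  C_32 = −[(0.70)(-0.25) − (-0.20)(-0.20)] = 0.2150
  C_33 = (0.70)(1.00) − (-0.20)(-0.20) = 0.6600
det(I−A) = Σ_j (I−A)_1j·C_1j = (0.70)(0.8125) + (-0.20)(0.2325) + (-0.20)(0.2800) = 0.46625
adj(I−A) = Cᵀ =
  [ 0.8125   0.2000   0.2500]
  [ 0.2325   0.5450   0.2150]
  [ 0.2800   0.1550   0.6600]
(I − A)⁻¹ = adj(I−A) / det(I−A) ≈
  [   1.7426     0.4290     0.5362]
  [   0.4987     1.1689     0.4611]
  [   0.6005     0.3324     1.4155]
Δx = (I − A)⁻¹ Δd with Δd having +40 in the Sector 2 component and 0 elsewhere.
So Δx_3 = L_32 · (+40), where L_32 = adj(I−A)_32 / det(I−A) = 0.1550 / 0.46625.
Δx_3 = 0.1550 × (+40) / 0.46625 = 6.20 / 0.46625 ≈ 13.298.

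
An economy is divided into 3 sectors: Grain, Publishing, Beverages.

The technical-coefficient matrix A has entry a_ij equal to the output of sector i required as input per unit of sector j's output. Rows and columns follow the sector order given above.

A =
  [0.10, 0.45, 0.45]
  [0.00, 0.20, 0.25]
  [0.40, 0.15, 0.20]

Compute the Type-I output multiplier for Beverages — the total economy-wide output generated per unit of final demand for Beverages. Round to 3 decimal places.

I − A =
  [   0.90    -0.45    -0.45]
  [   0.00     0.80    -0.25]
  [  -0.40    -0.15     0.80]
Cofactors of I−A, C_ij = (−1)^(i+j)·(minor ij) (rows/columns in the sector order above):
  C_11 = (0.80)(0.80) − (-0.25)(-0.15) = 0.6025
  C_12 = −[(0.00)(0.80) − (-0.25)(-0.40)] = 0.1000
  C_13 = (0.00)(-0.15) − (0.80)(-0.40) = 0.3200
  C_21 = −[(-0.45)(0.80) − (-0.45)(-0.15)] = 0.4275
  C_22 = (0.90)(0.80) − (-0.45)(-0.40) = 0.5400
  C_23 = −[(0.90)(-0.15) − (-0.45)(-0.40)] = 0.3150
  C_31 = (-0.45)(-0.25) − (-0.45)(0.80) = 0.4725
  C_32 = −[(0.90)(-0.25) − (-0.45)(0.00)] = 0.2250
  C_33 = (0.90)(0.80) − (-0.45)(0.00) = 0.7200
det(I−A) = Σ_j (I−A)_1j·C_1j = (0.90)(0.6025) + (-0.45)(0.1000) + (-0.45)(0.3200) = 0.35325
adj(I−A) = Cᵀ =
  [ 0.6025   0.4275   0.4725]
  [ 0.1000   0.5400   0.2250]
  [ 0.3200   0.3150   0.7200]
(I − A)⁻¹ = adj(I−A) / det(I−A) ≈
  [   1.7056     1.2102     1.3376]
  [   0.2831     1.5287     0.6369]
  [   0.9059     0.8917     2.0382]
The output multiplier for sector j is the column-j sum of the Leontief inverse (I − A)⁻¹ = adj(I−A) / det(I−A).
Column B of adj(I−A): (0.4725, 0.2250, 0.7200); det(I−A) = 0.35325.
m_B = (0.4725 + 0.2250 + 0.7200) / 0.35325 = 1.4175 / 0.35325 ≈ 4.013.

m_B = 4.013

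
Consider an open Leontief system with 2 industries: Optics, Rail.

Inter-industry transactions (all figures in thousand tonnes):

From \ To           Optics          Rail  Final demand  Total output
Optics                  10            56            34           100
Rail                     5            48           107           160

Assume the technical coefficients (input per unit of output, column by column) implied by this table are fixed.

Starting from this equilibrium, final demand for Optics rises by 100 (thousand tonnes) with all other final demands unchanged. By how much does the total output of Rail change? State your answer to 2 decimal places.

Technical coefficients a_ij = z_ij / X_j:
  a_OO = 10/100 = 0.10, a_RO = 5/100 = 0.05
  a_OR = 56/160 = 0.35, a_RR = 48/160 = 0.30
I − A =
  [   0.90    -0.35]
  [  -0.05     0.70]
det(I−A) = (0.90)(0.70) − (-0.35)(-0.05) = 0.6125
adj(I−A) = [[0.70, 0.35], [0.05, 0.90]]
(I − A)⁻¹ = adj(I−A) / det(I−A) ≈
  [   1.1429     0.5714]
  [   0.0816     1.4694]
Δx = (I − A)⁻¹ Δd with Δd having +100 in the Optics component and 0 elsewhere.
So Δx_R = L_RO · (+100), where L_RO = adj(I−A)_RO / det(I−A) = 0.05 / 0.6125.
Δx_R = 0.05 × (+100) / 0.6125 = 5.00 / 0.6125 ≈ 8.16.

Δx_R = 8.16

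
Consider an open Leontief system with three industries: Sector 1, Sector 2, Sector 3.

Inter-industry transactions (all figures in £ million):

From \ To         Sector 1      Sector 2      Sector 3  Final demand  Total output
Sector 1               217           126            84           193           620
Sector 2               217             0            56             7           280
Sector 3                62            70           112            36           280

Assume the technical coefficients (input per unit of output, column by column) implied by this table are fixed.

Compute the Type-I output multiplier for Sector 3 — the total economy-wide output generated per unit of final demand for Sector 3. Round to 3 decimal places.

Technical coefficients a_ij = z_ij / X_j:
  a_11 = 217/620 = 0.35, a_21 = 217/620 = 0.35, a_31 = 62/620 = 0.10
  a_12 = 126/280 = 0.45, a_22 = 0/280 = 0.00, a_32 = 70/280 = 0.25
  a_13 = 84/280 = 0.30, a_23 = 56/280 = 0.20, a_33 = 112/280 = 0.40
I − A =
  [   0.65    -0.45    -0.30]
  [  -0.35     1.00    -0.20]
  [  -0.10    -0.25     0.60]
Cofactors of I−A, C_ij = (−1)^(i+j)·(minor ij) (rows/columns in the sector order above):
  C_11 = (1.00)(0.60) − (-0.20)(-0.25) = 0.5500
  C_12 = −[(-0.35)(0.60) − (-0.20)(-0.10)] = 0.2300
  C_13 = (-0.35)(-0.25) − (1.00)(-0.10) = 0.1875
  C_21 = −[(-0.45)(0.60) − (-0.30)(-0.25)] = 0.3450
  C_22 = (0.65)(0.60) − (-0.30)(-0.10) = 0.3600
  C_23 = −[(0.65)(-0.25) − (-0.45)(-0.10)] = 0.2075
  C_31 = (-0.45)(-0.20) − (-0.30)(1.00) = 0.3900
  C_32 = −[(0.65)(-0.20) − (-0.30)(-0.35)] = 0.2350
  C_33 = (0.65)(1.00) − (-0.45)(-0.35) = 0.4925
det(I−A) = Σ_j (I−A)_1j·C_1j = (0.65)(0.5500) + (-0.45)(0.2300) + (-0.30)(0.1875) = 0.19775
adj(I−A) = Cᵀ =
  [ 0.5500   0.3450   0.3900]
  [ 0.2300   0.3600   0.2350]
  [ 0.1875   0.2075   0.4925]
(I − A)⁻¹ = adj(I−A) / det(I−A) ≈
  [   2.7813     1.7446     1.9722]
  [   1.1631     1.8205     1.1884]
  [   0.9482     1.0493     2.4905]
The output multiplier for sector j is the column-j sum of the Leontief inverse (I − A)⁻¹ = adj(I−A) / det(I−A).
Column 3 of adj(I−A): (0.3900, 0.2350, 0.4925); det(I−A) = 0.19775.
m_3 = (0.3900 + 0.2350 + 0.4925) / 0.19775 = 1.1175 / 0.19775 ≈ 5.651.

m_3 = 5.651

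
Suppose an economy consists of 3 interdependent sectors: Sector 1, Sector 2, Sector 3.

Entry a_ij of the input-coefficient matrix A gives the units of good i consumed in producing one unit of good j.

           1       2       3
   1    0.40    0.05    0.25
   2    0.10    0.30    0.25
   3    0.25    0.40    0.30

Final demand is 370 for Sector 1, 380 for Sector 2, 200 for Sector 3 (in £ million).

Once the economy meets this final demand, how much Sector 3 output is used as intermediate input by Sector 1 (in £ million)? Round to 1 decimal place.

z_31 = 335.6

I − A =
  [   0.60    -0.05    -0.25]
  [  -0.10     0.70    -0.25]
  [  -0.25    -0.40     0.70]
Cofactors of I−A, C_ij = (−1)^(i+j)·(minor ij) (rows/columns in the sector order above):
  C_11 = (0.70)(0.70) − (-0.25)(-0.40) = 0.3900
  C_12 = −[(-0.10)(0.70) − (-0.25)(-0.25)] = 0.1325
  C_13 = (-0.10)(-0.40) − (0.70)(-0.25) = 0.2150
  C_21 = −[(-0.05)(0.70) − (-0.25)(-0.40)] = 0.1350
  C_22 = (0.60)(0.70) − (-0.25)(-0.25) = 0.3575
  C_23 = −[(0.60)(-0.40) − (-0.05)(-0.25)] = 0.2525
  C_31 = (-0.05)(-0.25) − (-0.25)(0.70) = 0.1875
  C_32 = −[(0.60)(-0.25) − (-0.25)(-0.10)] = 0.1750
  C_33 = (0.60)(0.70) − (-0.05)(-0.10) = 0.4150
det(I−A) = Σ_j (I−A)_1j·C_1j = (0.60)(0.3900) + (-0.05)(0.1325) + (-0.25)(0.2150) = 0.173625
adj(I−A) = Cᵀ =
  [ 0.3900   0.1350   0.1875]
  [ 0.1325   0.3575   0.1750]
  [ 0.2150   0.2525   0.4150]
(I − A)⁻¹ = adj(I−A) / det(I−A) ≈
  [   2.2462     0.7775     1.0799]
  [   0.7631     2.0590     1.0079]
  [   1.2383     1.4543     2.3902]
First solve x = (I − A)⁻¹ d = adj(I−A)·d / det(I−A); in particular x_1 = (0.3900·370 + 0.1350·380 + 0.1875·200) / 0.173625 = 233.10 / 0.173625 ≈ 1342.549.
Intermediate flow from 3 to 1: z_31 = a_31 · x_1 = 0.25 × 233.10 / 0.173625 = 58.275 / 0.173625 ≈ 335.6.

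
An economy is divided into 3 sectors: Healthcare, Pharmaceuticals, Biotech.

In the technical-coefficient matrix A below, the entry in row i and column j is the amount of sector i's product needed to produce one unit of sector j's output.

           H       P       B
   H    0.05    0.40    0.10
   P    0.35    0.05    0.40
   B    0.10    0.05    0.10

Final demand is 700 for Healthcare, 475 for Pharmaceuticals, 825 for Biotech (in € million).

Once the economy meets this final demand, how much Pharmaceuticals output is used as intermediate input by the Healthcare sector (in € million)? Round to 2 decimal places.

I − A =
  [   0.95    -0.40    -0.10]
  [  -0.35     0.95    -0.40]
  [  -0.10    -0.05     0.90]
Cofactors of I−A, C_ij = (−1)^(i+j)·(minor ij) (rows/columns in the sector order above):
  C_11 = (0.95)(0.90) − (-0.40)(-0.05) = 0.8350
  C_12 = −[(-0.35)(0.90) − (-0.40)(-0.10)] = 0.3550
  C_13 = (-0.35)(-0.05) − (0.95)(-0.10) = 0.1125
  C_21 = −[(-0.40)(0.90) − (-0.10)(-0.05)] = 0.3650
  C_22 = (0.95)(0.90) − (-0.10)(-0.10) = 0.8450
  C_23 = −[(0.95)(-0.05) − (-0.40)(-0.10)] = 0.0875
  C_31 = (-0.40)(-0.40) − (-0.10)(0.95) = 0.2550
  C_32 = −[(0.95)(-0.40) − (-0.10)(-0.35)] = 0.4150
  C_33 = (0.95)(0.95) − (-0.40)(-0.35) = 0.7625
det(I−A) = Σ_j (I−A)_1j·C_1j = (0.95)(0.8350) + (-0.40)(0.3550) + (-0.10)(0.1125) = 0.6400
adj(I−A) = Cᵀ =
  [ 0.8350   0.3650   0.2550]
  [ 0.3550   0.8450   0.4150]
  [ 0.1125   0.0875   0.7625]
(I − A)⁻¹ = adj(I−A) / det(I−A) ≈
  [   1.3047     0.5703     0.3984]
  [   0.5547     1.3203     0.6484]
  [   0.1758     0.1367     1.1914]
First solve x = (I − A)⁻¹ d = adj(I−A)·d / det(I−A); in particular x_H = (0.8350·700 + 0.3650·475 + 0.2550·825) / 0.6400 = 968.25 / 0.6400 ≈ 1512.8906.
Intermediate flow from P to H: z_PH = a_PH · x_H = 0.35 × 968.25 / 0.6400 = 338.8875 / 0.6400 ≈ 529.51.

z_PH = 529.51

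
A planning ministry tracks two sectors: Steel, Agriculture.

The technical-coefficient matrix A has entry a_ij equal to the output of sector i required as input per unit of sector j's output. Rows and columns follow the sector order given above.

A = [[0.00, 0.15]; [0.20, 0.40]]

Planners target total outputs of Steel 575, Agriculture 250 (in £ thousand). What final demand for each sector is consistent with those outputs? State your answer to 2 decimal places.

I − A =
  [   1.00    -0.15]
  [  -0.20     0.60]
d = (I − A) x:
  d_1 = (+1.00)·575 + (-0.15)·250 = 537.50
  d_2 = (-0.20)·575 + (+0.60)·250 = 35.00

d_1 = 537.50, d_2 = 35.00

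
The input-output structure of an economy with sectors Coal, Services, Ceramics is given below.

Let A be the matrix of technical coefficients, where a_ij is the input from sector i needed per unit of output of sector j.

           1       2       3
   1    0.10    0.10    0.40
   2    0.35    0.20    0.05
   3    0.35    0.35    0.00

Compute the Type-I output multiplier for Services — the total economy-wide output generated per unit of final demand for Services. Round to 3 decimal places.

m_2 = 2.665

I − A =
  [   0.90    -0.10    -0.40]
  [  -0.35     0.80    -0.05]
  [  -0.35    -0.35     1.00]
Cofactors of I−A, C_ij = (−1)^(i+j)·(minor ij) (rows/columns in the sector order above):
  C_11 = (0.80)(1.00) − (-0.05)(-0.35) = 0.7825
  C_12 = −[(-0.35)(1.00) − (-0.05)(-0.35)] = 0.3675
  C_13 = (-0.35)(-0.35) − (0.80)(-0.35) = 0.4025
  C_21 = −[(-0.10)(1.00) − (-0.40)(-0.35)] = 0.2400
  C_22 = (0.90)(1.00) − (-0.40)(-0.35) = 0.7600
  C_23 = −[(0.90)(-0.35) − (-0.10)(-0.35)] = 0.3500
  C_31 = (-0.10)(-0.05) − (-0.40)(0.80) = 0.3250
  C_32 = −[(0.90)(-0.05) − (-0.40)(-0.35)] = 0.1850
  C_33 = (0.90)(0.80) − (-0.10)(-0.35) = 0.6850
det(I−A) = Σ_j (I−A)_1j·C_1j = (0.90)(0.7825) + (-0.10)(0.3675) + (-0.40)(0.4025) = 0.5065
adj(I−A) = Cᵀ =
  [ 0.7825   0.2400   0.3250]
  [ 0.3675   0.7600   0.1850]
  [ 0.4025   0.3500   0.6850]
(I − A)⁻¹ = adj(I−A) / det(I−A) ≈
  [   1.5449     0.4738     0.6417]
  [   0.7256     1.5005     0.3653]
  [   0.7947     0.6910     1.3524]
The output multiplier for sector j is the column-j sum of the Leontief inverse (I − A)⁻¹ = adj(I−A) / det(I−A).
Column 2 of adj(I−A): (0.2400, 0.7600, 0.3500); det(I−A) = 0.5065.
m_2 = (0.2400 + 0.7600 + 0.3500) / 0.5065 = 1.35 / 0.5065 ≈ 2.665.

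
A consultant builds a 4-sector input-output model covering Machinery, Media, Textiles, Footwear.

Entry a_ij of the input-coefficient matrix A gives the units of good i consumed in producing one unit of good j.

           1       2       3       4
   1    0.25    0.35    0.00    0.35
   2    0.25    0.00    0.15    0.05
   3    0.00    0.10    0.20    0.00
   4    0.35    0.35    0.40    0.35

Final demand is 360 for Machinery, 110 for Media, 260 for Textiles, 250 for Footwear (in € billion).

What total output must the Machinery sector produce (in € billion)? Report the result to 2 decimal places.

x_1 = 1704.67

I − A =
  [   0.75    -0.35     0.00    -0.35]
  [  -0.25     1.00    -0.15    -0.05]
  [   0.00    -0.10     0.80     0.00]
  [  -0.35    -0.35    -0.40     0.65]
Compute the cofactors C_ij = (−1)^(i+j)·(3×3 minor ij) of I−A; the adjugate is their transpose:
adj(I−A) = Cᵀ =
  [ 0.49425   0.29400   0.19950   0.28875]
  [ 0.14400   0.29200   0.10475   0.10000]
  [ 0.01800   0.03650   0.25825   0.01250]
  [ 0.35475   0.33800   0.32275   0.51875]
det(I−A) = Σ_j (I−A)_1j·C_1j = (0.75)(0.49425) + (-0.35)(0.14400) + (0.00)(0.01800) + (-0.35)(0.35475) = 0.196125
(I − A)⁻¹ = adj(I−A) / det(I−A) ≈
  [   2.5201     1.4990     1.0172     1.4723]
  [   0.7342     1.4888     0.5341     0.5099]
  [   0.0918     0.1861     1.3168     0.0637]
  [   1.8088     1.7234     1.6456     2.6450]
x = (I − A)⁻¹ d = adj(I−A)·d / det(I−A), with det(I−A) = 0.196125:
  x_1 = (0.49425·360 + 0.29400·110 + 0.19950·260 + 0.28875·250) / 0.196125 = 334.3275 / 0.196125 ≈ 1704.67
  x_2 = (0.14400·360 + 0.29200·110 + 0.10475·260 + 0.10000·250) / 0.196125 = 136.195 / 0.196125 ≈ 694.43
  x_3 = (0.01800·360 + 0.03650·110 + 0.25825·260 + 0.01250·250) / 0.196125 = 80.765 / 0.196125 ≈ 411.80
  x_4 = (0.35475·360 + 0.33800·110 + 0.32275·260 + 0.51875·250) / 0.196125 = 378.4925 / 0.196125 ≈ 1929.85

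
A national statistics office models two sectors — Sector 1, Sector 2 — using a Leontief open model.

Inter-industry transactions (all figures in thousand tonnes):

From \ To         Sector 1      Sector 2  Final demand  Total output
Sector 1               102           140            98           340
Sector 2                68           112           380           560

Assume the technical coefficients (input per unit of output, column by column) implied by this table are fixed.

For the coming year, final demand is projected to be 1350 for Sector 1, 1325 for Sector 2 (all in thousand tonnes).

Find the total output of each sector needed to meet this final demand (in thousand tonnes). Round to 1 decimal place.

Technical coefficients a_ij = z_ij / X_j:
  a_11 = 102/340 = 0.30, a_21 = 68/340 = 0.20
  a_12 = 140/560 = 0.25, a_22 = 112/560 = 0.20
I − A =
  [   0.70    -0.25]
  [  -0.20     0.80]
det(I−A) = (0.70)(0.80) − (-0.25)(-0.20) = 0.5100
adj(I−A) = [[0.80, 0.25], [0.20, 0.70]]
(I − A)⁻¹ = adj(I−A) / det(I−A) ≈
  [   1.5686     0.4902]
  [   0.3922     1.3725]
x = (I − A)⁻¹ d = adj(I−A)·d / det(I−A), with det(I−A) = 0.5100:
  x_1 = (0.80·1350 + 0.25·1325) / 0.5100 = 1411.25 / 0.5100 ≈ 2767.2
  x_2 = (0.20·1350 + 0.70·1325) / 0.5100 = 1197.50 / 0.5100 ≈ 2348.0

x_1 = 2767.2, x_2 = 2348.0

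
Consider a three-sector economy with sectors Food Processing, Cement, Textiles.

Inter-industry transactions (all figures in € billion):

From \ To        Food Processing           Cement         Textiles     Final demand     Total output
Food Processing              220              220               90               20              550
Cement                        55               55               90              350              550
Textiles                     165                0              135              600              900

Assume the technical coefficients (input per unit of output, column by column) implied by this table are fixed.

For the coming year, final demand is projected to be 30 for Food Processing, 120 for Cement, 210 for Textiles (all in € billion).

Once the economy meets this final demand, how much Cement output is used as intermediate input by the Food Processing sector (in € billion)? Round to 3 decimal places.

z_CF = 23.588

Technical coefficients a_ij = z_ij / X_j:
  a_FF = 220/550 = 0.40, a_CF = 55/550 = 0.10, a_TF = 165/550 = 0.30
  a_FC = 220/550 = 0.40, a_CC = 55/550 = 0.10, a_TC = 0/550 = 0.00
  a_FT = 90/900 = 0.10, a_CT = 90/900 = 0.10, a_TT = 135/900 = 0.15
I − A =
  [   0.60    -0.40    -0.10]
  [  -0.10     0.90    -0.10]
  [  -0.30     0.00     0.85]
Cofactors of I−A, C_ij = (−1)^(i+j)·(minor ij) (rows/columns in the sector order above):
  C_11 = (0.90)(0.85) − (-0.10)(0.00) = 0.7650
  C_12 = −[(-0.10)(0.85) − (-0.10)(-0.30)] = 0.1150
  C_13 = (-0.10)(0.00) − (0.90)(-0.30) = 0.2700
  C_21 = −[(-0.40)(0.85) − (-0.10)(0.00)] = 0.3400
  C_22 = (0.60)(0.85) − (-0.10)(-0.30) = 0.4800
  C_23 = −[(0.60)(0.00) − (-0.40)(-0.30)] = 0.1200
  C_31 = (-0.40)(-0.10) − (-0.10)(0.90) = 0.1300
  C_32 = −[(0.60)(-0.10) − (-0.10)(-0.10)] = 0.0700
  C_33 = (0.60)(0.90) − (-0.40)(-0.10) = 0.5000
det(I−A) = Σ_j (I−A)_1j·C_1j = (0.60)(0.7650) + (-0.40)(0.1150) + (-0.10)(0.2700) = 0.3860
adj(I−A) = Cᵀ =
  [ 0.7650   0.3400   0.1300]
  [ 0.1150   0.4800   0.0700]
  [ 0.2700   0.1200   0.5000]
(I − A)⁻¹ = adj(I−A) / det(I−A) ≈
  [   1.9819     0.8808     0.3368]
  [   0.2979     1.2435     0.1813]
  [   0.6995     0.3109     1.2953]
First solve x = (I − A)⁻¹ d = adj(I−A)·d / det(I−A); in particular x_F = (0.7650·30 + 0.3400·120 + 0.1300·210) / 0.3860 = 91.05 / 0.3860 ≈ 235.88083.
Intermediate flow from C to F: z_CF = a_CF · x_F = 0.10 × 91.05 / 0.3860 = 9.105 / 0.3860 ≈ 23.588.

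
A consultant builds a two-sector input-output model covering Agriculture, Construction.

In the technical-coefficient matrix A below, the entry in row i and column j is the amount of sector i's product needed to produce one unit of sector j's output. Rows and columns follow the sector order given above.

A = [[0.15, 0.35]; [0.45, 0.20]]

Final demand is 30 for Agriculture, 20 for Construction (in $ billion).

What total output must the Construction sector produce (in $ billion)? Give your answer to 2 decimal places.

I − A =
  [   0.85    -0.35]
  [  -0.45     0.80]
det(I−A) = (0.85)(0.80) − (-0.35)(-0.45) = 0.5225
adj(I−A) = [[0.80, 0.35], [0.45, 0.85]]
(I − A)⁻¹ = adj(I−A) / det(I−A) ≈
  [   1.5311     0.6699]
  [   0.8612     1.6268]
x = (I − A)⁻¹ d = adj(I−A)·d / det(I−A), with det(I−A) = 0.5225:
  x_A = (0.80·30 + 0.35·20) / 0.5225 = 31.00 / 0.5225 ≈ 59.33
  x_C = (0.45·30 + 0.85·20) / 0.5225 = 30.50 / 0.5225 ≈ 58.37

x_C = 58.37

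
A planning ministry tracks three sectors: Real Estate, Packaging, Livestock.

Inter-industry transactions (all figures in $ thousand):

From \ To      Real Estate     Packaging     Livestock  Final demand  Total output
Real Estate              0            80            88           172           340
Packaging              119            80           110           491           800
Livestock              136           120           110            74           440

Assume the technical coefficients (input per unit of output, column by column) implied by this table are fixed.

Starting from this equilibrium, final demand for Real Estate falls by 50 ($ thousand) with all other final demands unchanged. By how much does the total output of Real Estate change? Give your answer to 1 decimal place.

Δx_R = -61.4

Technical coefficients a_ij = z_ij / X_j:
  a_RR = 0/340 = 0.00, a_PR = 119/340 = 0.35, a_LR = 136/340 = 0.40
  a_RP = 80/800 = 0.10, a_PP = 80/800 = 0.10, a_LP = 120/800 = 0.15
  a_RL = 88/440 = 0.20, a_PL = 110/440 = 0.25, a_LL = 110/440 = 0.25
I − A =
  [   1.00    -0.10    -0.20]
  [  -0.35     0.90    -0.25]
  [  -0.40    -0.15     0.75]
Cofactors of I−A, C_ij = (−1)^(i+j)·(minor ij) (rows/columns in the sector order above):
  C_11 = (0.90)(0.75) − (-0.25)(-0.15) = 0.6375
  C_12 = −[(-0.35)(0.75) − (-0.25)(-0.40)] = 0.3625
  C_13 = (-0.35)(-0.15) − (0.90)(-0.40) = 0.4125
  C_21 = −[(-0.10)(0.75) − (-0.20)(-0.15)] = 0.1050
  C_22 = (1.00)(0.75) − (-0.20)(-0.40) = 0.6700
  C_23 = −[(1.00)(-0.15) − (-0.10)(-0.40)] = 0.1900
  C_31 = (-0.10)(-0.25) − (-0.20)(0.90) = 0.2050
  C_32 = −[(1.00)(-0.25) − (-0.20)(-0.35)] = 0.3200
  C_33 = (1.00)(0.90) − (-0.10)(-0.35) = 0.8650
det(I−A) = Σ_j (I−A)_1j·C_1j = (1.00)(0.6375) + (-0.10)(0.3625) + (-0.20)(0.4125) = 0.51875
adj(I−A) = Cᵀ =
  [ 0.6375   0.1050   0.2050]
  [ 0.3625   0.6700   0.3200]
  [ 0.4125   0.1900   0.8650]
(I − A)⁻¹ = adj(I−A) / det(I−A) ≈
  [   1.2289     0.2024     0.3952]
  [   0.6988     1.2916     0.6169]
  [   0.7952     0.3663     1.6675]
Δx = (I − A)⁻¹ Δd with Δd having -50 in the Real Estate component and 0 elsewhere.
So Δx_R = L_RR · (-50), where L_RR = adj(I−A)_RR / det(I−A) = 0.6375 / 0.51875.
Δx_R = 0.6375 × (-50) / 0.51875 = -31.875 / 0.51875 ≈ -61.4.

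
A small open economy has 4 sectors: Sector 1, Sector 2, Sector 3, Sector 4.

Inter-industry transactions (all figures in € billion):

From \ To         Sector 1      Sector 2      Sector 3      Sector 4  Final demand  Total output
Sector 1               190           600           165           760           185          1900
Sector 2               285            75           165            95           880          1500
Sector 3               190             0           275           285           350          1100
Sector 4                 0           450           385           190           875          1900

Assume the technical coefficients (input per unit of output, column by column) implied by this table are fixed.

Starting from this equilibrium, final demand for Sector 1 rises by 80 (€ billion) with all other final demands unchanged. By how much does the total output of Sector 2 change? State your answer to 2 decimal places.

Δx_2 = 20.19

Technical coefficients a_ij = z_ij / X_j:
  a_11 = 190/1900 = 0.10, a_21 = 285/1900 = 0.15, a_31 = 190/1900 = 0.10, a_41 = 0/1900 = 0.00
  a_12 = 600/1500 = 0.40, a_22 = 75/1500 = 0.05, a_32 = 0/1500 = 0.00, a_42 = 450/1500 = 0.30
  a_13 = 165/1100 = 0.15, a_23 = 165/1100 = 0.15, a_33 = 275/1100 = 0.25, a_43 = 385/1100 = 0.35
  a_14 = 760/1900 = 0.40, a_24 = 95/1900 = 0.05, a_34 = 285/1900 = 0.15, a_44 = 190/1900 = 0.10
I − A =
  [   0.90    -0.40    -0.15    -0.40]
  [  -0.15     0.95    -0.15    -0.05]
  [  -0.10     0.00     0.75    -0.15]
  [   0.00    -0.30    -0.35     0.90]
Compute the cofactors C_ij = (−1)^(i+j)·(3×3 minor ij) of I−A; the adjugate is their transpose:
adj(I−A) = Cᵀ =
  [ 0.573375   0.345750   0.338000   0.330375]
  [ 0.108625   0.532750   0.178500   0.107625]
  [ 0.090750   0.088500   0.684000   0.159250]
  [ 0.071500   0.212000   0.325500   0.576000]
det(I−A) = Σ_j (I−A)_1j·C_1j = (0.90)(0.573375) + (-0.40)(0.108625) + (-0.15)(0.090750) + (-0.40)(0.071500) = 0.430375
(I − A)⁻¹ = adj(I−A) / det(I−A) ≈
  [   1.3323     0.8034     0.7854     0.7676]
  [   0.2524     1.2379     0.4148     0.2501]
  [   0.2109     0.2056     1.5893     0.3700]
  [   0.1661     0.4926     0.7563     1.3384]
Δx = (I − A)⁻¹ Δd with Δd having +80 in the Sector 1 component and 0 elsewhere.
So Δx_2 = L_21 · (+80), where L_21 = adj(I−A)_21 / det(I−A) = 0.108625 / 0.430375.
Δx_2 = 0.108625 × (+80) / 0.430375 = 8.69 / 0.430375 ≈ 20.19.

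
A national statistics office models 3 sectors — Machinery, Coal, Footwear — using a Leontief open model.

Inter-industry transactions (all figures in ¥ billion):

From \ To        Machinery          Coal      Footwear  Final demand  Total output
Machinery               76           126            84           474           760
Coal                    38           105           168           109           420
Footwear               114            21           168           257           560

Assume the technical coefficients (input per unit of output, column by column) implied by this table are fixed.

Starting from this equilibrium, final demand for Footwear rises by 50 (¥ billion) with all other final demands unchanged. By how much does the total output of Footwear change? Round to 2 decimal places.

Technical coefficients a_ij = z_ij / X_j:
  a_MM = 76/760 = 0.10, a_CM = 38/760 = 0.05, a_FM = 114/760 = 0.15
  a_MC = 126/420 = 0.30, a_CC = 105/420 = 0.25, a_FC = 21/420 = 0.05
  a_MF = 84/560 = 0.15, a_CF = 168/560 = 0.30, a_FF = 168/560 = 0.30
I − A =
  [   0.90    -0.30    -0.15]
  [  -0.05     0.75    -0.30]
  [  -0.15    -0.05     0.70]
Cofactors of I−A, C_ij = (−1)^(i+j)·(minor ij) (rows/columns in the sector order above):
  C_11 = (0.75)(0.70) − (-0.30)(-0.05) = 0.5100
  C_12 = −[(-0.05)(0.70) − (-0.30)(-0.15)] = 0.0800
  C_13 = (-0.05)(-0.05) − (0.75)(-0.15) = 0.1150
  C_21 = −[(-0.30)(0.70) − (-0.15)(-0.05)] = 0.2175
  C_22 = (0.90)(0.70) − (-0.15)(-0.15) = 0.6075
  C_23 = −[(0.90)(-0.05) − (-0.30)(-0.15)] = 0.0900
  C_31 = (-0.30)(-0.30) − (-0.15)(0.75) = 0.2025
  C_32 = −[(0.90)(-0.30) − (-0.15)(-0.05)] = 0.2775
  C_33 = (0.90)(0.75) − (-0.30)(-0.05) = 0.6600
det(I−A) = Σ_j (I−A)_1j·C_1j = (0.90)(0.5100) + (-0.30)(0.0800) + (-0.15)(0.1150) = 0.41775
adj(I−A) = Cᵀ =
  [ 0.5100   0.2175   0.2025]
  [ 0.0800   0.6075   0.2775]
  [ 0.1150   0.0900   0.6600]
(I − A)⁻¹ = adj(I−A) / det(I−A) ≈
  [   1.2208     0.5206     0.4847]
  [   0.1915     1.4542     0.6643]
  [   0.2753     0.2154     1.5799]
Δx = (I − A)⁻¹ Δd with Δd having +50 in the Footwear component and 0 elsewhere.
So Δx_F = L_FF · (+50), where L_FF = adj(I−A)_FF / det(I−A) = 0.6600 / 0.41775.
Δx_F = 0.6600 × (+50) / 0.41775 = 33.00 / 0.41775 ≈ 78.99.

Δx_F = 78.99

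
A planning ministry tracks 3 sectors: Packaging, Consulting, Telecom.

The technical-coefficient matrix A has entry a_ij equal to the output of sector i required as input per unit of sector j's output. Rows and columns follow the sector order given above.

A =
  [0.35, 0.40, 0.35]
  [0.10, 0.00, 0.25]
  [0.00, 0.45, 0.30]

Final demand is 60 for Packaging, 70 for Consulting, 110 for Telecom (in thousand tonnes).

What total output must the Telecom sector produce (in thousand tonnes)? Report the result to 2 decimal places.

x_T = 266.99

I − A =
  [   0.65    -0.40    -0.35]
  [  -0.10     1.00    -0.25]
  [   0.00    -0.45     0.70]
Cofactors of I−A, C_ij = (−1)^(i+j)·(minor ij) (rows/columns in the sector order above):
  C_11 = (1.00)(0.70) − (-0.25)(-0.45) = 0.5875
  C_12 = −[(-0.10)(0.70) − (-0.25)(0.00)] = 0.0700
  C_13 = (-0.10)(-0.45) − (1.00)(0.00) = 0.0450
  C_21 = −[(-0.40)(0.70) − (-0.35)(-0.45)] = 0.4375
  C_22 = (0.65)(0.70) − (-0.35)(0.00) = 0.4550
  C_23 = −[(0.65)(-0.45) − (-0.40)(0.00)] = 0.2925
  C_31 = (-0.40)(-0.25) − (-0.35)(1.00) = 0.4500
  C_32 = −[(0.65)(-0.25) − (-0.35)(-0.10)] = 0.1975
  C_33 = (0.65)(1.00) − (-0.40)(-0.10) = 0.6100
det(I−A) = Σ_j (I−A)_1j·C_1j = (0.65)(0.5875) + (-0.40)(0.0700) + (-0.35)(0.0450) = 0.338125
adj(I−A) = Cᵀ =
  [ 0.5875   0.4375   0.4500]
  [ 0.0700   0.4550   0.1975]
  [ 0.0450   0.2925   0.6100]
(I − A)⁻¹ = adj(I−A) / det(I−A) ≈
  [   1.7375     1.2939     1.3309]
  [   0.2070     1.3457     0.5841]
  [   0.1331     0.8651     1.8041]
x = (I − A)⁻¹ d = adj(I−A)·d / det(I−A), with det(I−A) = 0.338125:
  x_P = (0.5875·60 + 0.4375·70 + 0.4500·110) / 0.338125 = 115.375 / 0.338125 ≈ 341.22
  x_C = (0.0700·60 + 0.4550·70 + 0.1975·110) / 0.338125 = 57.775 / 0.338125 ≈ 170.87
  x_T = (0.0450·60 + 0.2925·70 + 0.6100·110) / 0.338125 = 90.275 / 0.338125 ≈ 266.99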